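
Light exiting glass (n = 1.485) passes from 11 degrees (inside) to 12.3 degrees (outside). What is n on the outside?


Apply Snell's law: n1 * sin(theta1) = n2 * sin(theta2)
  n2 = n1 * sin(theta1) / sin(theta2)
  sin(11) = 0.190809
  sin(12.3) = 0.21303
  n2 = 1.485 * 0.190809 / 0.21303 = 1.3301

1.3301


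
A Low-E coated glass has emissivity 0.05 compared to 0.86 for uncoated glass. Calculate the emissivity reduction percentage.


Percentage reduction = (1 - coated/uncoated) * 100
  Ratio = 0.05 / 0.86 = 0.0581
  Reduction = (1 - 0.0581) * 100 = 94.2%

94.2%


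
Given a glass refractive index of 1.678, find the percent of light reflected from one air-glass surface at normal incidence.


Fresnel reflectance at normal incidence:
  R = ((n - 1)/(n + 1))^2
  (n - 1)/(n + 1) = (1.678 - 1)/(1.678 + 1) = 0.253174
  R = 0.253174^2 = 0.0640971
  R(%) = 0.0640971 * 100 = 6.41%

6.41%


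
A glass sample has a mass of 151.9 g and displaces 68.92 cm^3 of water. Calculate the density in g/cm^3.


Use the definition of density:
  rho = mass / volume
  rho = 151.9 / 68.92 = 2.204 g/cm^3

2.204 g/cm^3


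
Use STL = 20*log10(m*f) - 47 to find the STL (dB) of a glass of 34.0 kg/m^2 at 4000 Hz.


Mass law: STL = 20 * log10(m * f) - 47
  m * f = 34.0 * 4000 = 136000
  log10(136000) = 5.13354
  STL = 20 * 5.13354 - 47 = 102.6708 - 47 = 55.7 dB

55.7 dB


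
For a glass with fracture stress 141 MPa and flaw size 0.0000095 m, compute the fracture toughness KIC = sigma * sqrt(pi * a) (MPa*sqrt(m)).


Fracture toughness: KIC = sigma * sqrt(pi * a)
  pi * a = pi * 0.0000095 = 0.000029845
  sqrt(pi * a) = 0.005463
  KIC = 141 * 0.005463 = 0.77 MPa*sqrt(m)

0.77 MPa*sqrt(m)


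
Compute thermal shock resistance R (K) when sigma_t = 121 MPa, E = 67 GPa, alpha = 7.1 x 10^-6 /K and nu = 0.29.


Thermal shock resistance: R = sigma * (1 - nu) / (E * alpha)
  Numerator = 121 * (1 - 0.29) = 85.91
  Denominator = 67 * 1000 * (7.1 x 10^-6) = 0.4757
  R = 85.91 / 0.4757 = 180.6 K

180.6 K


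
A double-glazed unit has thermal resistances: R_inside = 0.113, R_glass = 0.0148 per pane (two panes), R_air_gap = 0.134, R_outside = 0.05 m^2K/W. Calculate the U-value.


Total thermal resistance (series):
  R_total = R_in + R_glass + R_air + R_glass + R_out
  R_total = 0.113 + 0.0148 + 0.134 + 0.0148 + 0.05 = 0.3266 m^2K/W
U-value = 1 / R_total = 1 / 0.3266 = 3.062 W/m^2K

3.062 W/m^2K


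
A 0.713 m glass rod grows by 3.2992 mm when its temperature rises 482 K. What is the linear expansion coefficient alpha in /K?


Rearrange dL = alpha * L0 * dT for alpha:
  alpha = dL / (L0 * dT)
  alpha = (3.2992 / 1000) / (0.713 * 482) = 0.0000096 /K = 9.6 x 10^-6 /K

9.6 x 10^-6 /K


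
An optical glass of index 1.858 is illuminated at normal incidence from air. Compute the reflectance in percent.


Fresnel reflectance at normal incidence:
  R = ((n - 1)/(n + 1))^2
  (n - 1)/(n + 1) = (1.858 - 1)/(1.858 + 1) = 0.30021
  R = 0.30021^2 = 0.090126
  R(%) = 0.090126 * 100 = 9.013%

9.013%


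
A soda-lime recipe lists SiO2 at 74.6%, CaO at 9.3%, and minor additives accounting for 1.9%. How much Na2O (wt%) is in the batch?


Pieces sum to 100%:
  Na2O = 100 - (SiO2 + CaO + others)
  Na2O = 100 - (74.6 + 9.3 + 1.9) = 14.2%

14.2%


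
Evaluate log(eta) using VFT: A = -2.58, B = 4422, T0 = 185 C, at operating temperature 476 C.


VFT equation: log(eta) = A + B / (T - T0)
  T - T0 = 476 - 185 = 291
  B / (T - T0) = 4422 / 291 = 15.196
  log(eta) = -2.58 + 15.196 = 12.616

12.616


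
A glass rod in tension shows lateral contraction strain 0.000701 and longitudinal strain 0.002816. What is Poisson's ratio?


Poisson's ratio: nu = lateral strain / axial strain
  nu = 0.000701 / 0.002816 = 0.2489

0.2489


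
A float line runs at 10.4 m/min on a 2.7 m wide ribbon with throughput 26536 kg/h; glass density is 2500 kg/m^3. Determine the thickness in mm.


Ribbon cross-section from mass balance:
  Volume rate = throughput / density = 26536 / 2500 = 10.6144 m^3/h
  thickness = volume rate / (speed * 60 * width), i.e.
  thickness = throughput / (60 * speed * width * density) * 1000
  thickness = 26536 / (60 * 10.4 * 2.7 * 2500) * 1000 = 6.3 mm

6.3 mm


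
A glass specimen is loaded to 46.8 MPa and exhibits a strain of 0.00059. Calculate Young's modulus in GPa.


Young's modulus: E = stress / strain
  E = 46.8 MPa / 0.00059 = 79322.03 MPa
Convert to GPa: 79322.03 / 1000 = 79.32 GPa

79.32 GPa


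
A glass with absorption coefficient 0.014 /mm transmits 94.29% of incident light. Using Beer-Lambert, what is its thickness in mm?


Rearrange T = exp(-alpha * thickness):
  thickness = -ln(T) / alpha
  T = 94.29/100 = 0.9429
  ln(T) = -0.0588
  -ln(T) = 0.0588
  thickness = 0.0588 / 0.014 = 4.2 mm

4.2 mm


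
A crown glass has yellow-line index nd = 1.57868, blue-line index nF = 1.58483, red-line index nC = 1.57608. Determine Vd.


Abbe number formula: Vd = (nd - 1) / (nF - nC)
  nd - 1 = 1.57868 - 1 = 0.57868
  nF - nC = 1.58483 - 1.57608 = 0.00875
  Vd = 0.57868 / 0.00875 = 66.13

66.13


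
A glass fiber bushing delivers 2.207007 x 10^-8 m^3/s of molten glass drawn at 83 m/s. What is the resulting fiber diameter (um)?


Cross-sectional area from continuity:
  A = Q / v = 2.207007 x 10^-8 / 83 = 2.659045 x 10^-10 m^2
Diameter from circular cross-section:
  d = sqrt(4A / pi) * 10^6 (m -> um)
  d = sqrt(4 * 2.659045 x 10^-10 / pi) * 10^6 = 18.4 um

18.4 um


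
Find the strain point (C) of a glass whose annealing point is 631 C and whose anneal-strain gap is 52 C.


Strain point = annealing point - difference:
  T_strain = 631 - 52 = 579 C

579 C


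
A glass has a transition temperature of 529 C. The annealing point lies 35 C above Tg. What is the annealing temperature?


The annealing temperature is Tg plus the offset:
  T_anneal = 529 + 35 = 564 C

564 C


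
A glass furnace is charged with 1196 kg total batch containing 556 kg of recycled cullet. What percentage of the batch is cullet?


Cullet ratio = (cullet mass / total batch mass) * 100
  Ratio = 556 / 1196 * 100 = 46.49%

46.49%


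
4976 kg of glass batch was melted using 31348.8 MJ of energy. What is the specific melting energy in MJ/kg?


Rearrange E = m * s for s:
  s = E / m
  s = 31348.8 / 4976 = 6.3 MJ/kg

6.3 MJ/kg


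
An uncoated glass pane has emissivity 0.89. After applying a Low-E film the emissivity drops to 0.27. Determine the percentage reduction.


Percentage reduction = (1 - coated/uncoated) * 100
  Ratio = 0.27 / 0.89 = 0.3034
  Reduction = (1 - 0.3034) * 100 = 69.7%

69.7%


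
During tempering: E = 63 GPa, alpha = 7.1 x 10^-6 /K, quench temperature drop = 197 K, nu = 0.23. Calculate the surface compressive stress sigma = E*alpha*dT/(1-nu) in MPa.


Tempering stress: sigma = E * alpha * dT / (1 - nu)
  E (MPa) = 63 * 1000 = 63000
  Numerator = 63000 * (7.1 x 10^-6) * 197 = 88.1181
  Denominator = 1 - 0.23 = 0.77
  sigma = 88.1181 / 0.77 = 114.4 MPa

114.4 MPa


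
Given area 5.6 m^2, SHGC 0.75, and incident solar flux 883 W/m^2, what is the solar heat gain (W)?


Solar heat gain: Q = Area * SHGC * Irradiance
  Q = 5.6 * 0.75 * 883 = 3708.6 W

3708.6 W


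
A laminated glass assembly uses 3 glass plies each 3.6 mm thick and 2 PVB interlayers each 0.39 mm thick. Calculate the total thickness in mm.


Total thickness = glass contribution + PVB contribution
  Glass: 3 * 3.6 = 10.8 mm
  PVB: 2 * 0.39 = 0.78 mm
  Total = 10.8 + 0.78 = 11.58 mm

11.58 mm


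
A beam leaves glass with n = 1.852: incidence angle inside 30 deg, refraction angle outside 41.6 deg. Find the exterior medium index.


Apply Snell's law: n1 * sin(theta1) = n2 * sin(theta2)
  n2 = n1 * sin(theta1) / sin(theta2)
  sin(30) = 0.5
  sin(41.6) = 0.663926
  n2 = 1.852 * 0.5 / 0.663926 = 1.3947

1.3947


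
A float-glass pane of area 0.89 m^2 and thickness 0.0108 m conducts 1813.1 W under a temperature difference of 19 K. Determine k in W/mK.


Fourier's law rearranged: k = Q * t / (A * dT)
  Numerator = 1813.1 * 0.0108 = 19.58148
  Denominator = 0.89 * 19 = 16.91
  k = 19.58148 / 16.91 = 1.158 W/mK

1.158 W/mK


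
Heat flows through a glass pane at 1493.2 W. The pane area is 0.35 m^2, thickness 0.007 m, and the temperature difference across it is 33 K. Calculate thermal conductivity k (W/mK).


Fourier's law rearranged: k = Q * t / (A * dT)
  Numerator = 1493.2 * 0.007 = 10.4524
  Denominator = 0.35 * 33 = 11.55
  k = 10.4524 / 11.55 = 0.905 W/mK

0.905 W/mK


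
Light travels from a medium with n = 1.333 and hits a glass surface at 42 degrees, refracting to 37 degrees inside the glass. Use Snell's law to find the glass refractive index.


Apply Snell's law: n1 * sin(theta1) = n2 * sin(theta2)
  n2 = n1 * sin(theta1) / sin(theta2)
  sin(42) = 0.669131
  sin(37) = 0.601815
  n2 = 1.333 * 0.669131 / 0.601815 = 1.4821

1.4821


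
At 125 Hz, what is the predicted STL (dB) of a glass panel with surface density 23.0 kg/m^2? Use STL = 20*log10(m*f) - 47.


Mass law: STL = 20 * log10(m * f) - 47
  m * f = 23.0 * 125 = 2875
  log10(2875) = 3.45864
  STL = 20 * 3.45864 - 47 = 69.1728 - 47 = 22.2 dB

22.2 dB


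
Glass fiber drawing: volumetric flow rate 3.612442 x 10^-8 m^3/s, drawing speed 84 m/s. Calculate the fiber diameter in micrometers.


Cross-sectional area from continuity:
  A = Q / v = 3.612442 x 10^-8 / 84 = 4.300526 x 10^-10 m^2
Diameter from circular cross-section:
  d = sqrt(4A / pi) * 10^6 (m -> um)
  d = sqrt(4 * 4.300526 x 10^-10 / pi) * 10^6 = 23.4 um

23.4 um


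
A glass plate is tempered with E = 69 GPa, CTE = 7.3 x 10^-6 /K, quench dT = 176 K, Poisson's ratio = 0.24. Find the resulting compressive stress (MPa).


Tempering stress: sigma = E * alpha * dT / (1 - nu)
  E (MPa) = 69 * 1000 = 69000
  Numerator = 69000 * (7.3 x 10^-6) * 176 = 88.6512
  Denominator = 1 - 0.24 = 0.76
  sigma = 88.6512 / 0.76 = 116.6 MPa

116.6 MPa


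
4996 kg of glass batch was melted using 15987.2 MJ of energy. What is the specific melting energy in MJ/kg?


Rearrange E = m * s for s:
  s = E / m
  s = 15987.2 / 4996 = 3.2 MJ/kg

3.2 MJ/kg


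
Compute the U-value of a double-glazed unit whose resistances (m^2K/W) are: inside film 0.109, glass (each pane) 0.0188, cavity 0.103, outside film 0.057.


Total thermal resistance (series):
  R_total = R_in + R_glass + R_air + R_glass + R_out
  R_total = 0.109 + 0.0188 + 0.103 + 0.0188 + 0.057 = 0.3066 m^2K/W
U-value = 1 / R_total = 1 / 0.3066 = 3.262 W/m^2K

3.262 W/m^2K


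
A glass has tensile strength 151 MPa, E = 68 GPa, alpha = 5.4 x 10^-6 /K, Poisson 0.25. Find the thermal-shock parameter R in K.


Thermal shock resistance: R = sigma * (1 - nu) / (E * alpha)
  Numerator = 151 * (1 - 0.25) = 113.25
  Denominator = 68 * 1000 * (5.4 x 10^-6) = 0.3672
  R = 113.25 / 0.3672 = 308.4 K

308.4 K


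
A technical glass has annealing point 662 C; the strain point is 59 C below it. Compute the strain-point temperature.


Strain point = annealing point - difference:
  T_strain = 662 - 59 = 603 C

603 C


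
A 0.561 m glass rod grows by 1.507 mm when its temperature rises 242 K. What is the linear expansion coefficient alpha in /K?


Rearrange dL = alpha * L0 * dT for alpha:
  alpha = dL / (L0 * dT)
  alpha = (1.507 / 1000) / (0.561 * 242) = 0.0000111 /K = 1.11 x 10^-5 /K

1.11 x 10^-5 /K


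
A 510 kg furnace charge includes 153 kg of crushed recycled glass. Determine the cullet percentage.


Cullet ratio = (cullet mass / total batch mass) * 100
  Ratio = 153 / 510 * 100 = 30.0%

30.0%


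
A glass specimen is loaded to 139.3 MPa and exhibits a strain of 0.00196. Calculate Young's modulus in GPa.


Young's modulus: E = stress / strain
  E = 139.3 MPa / 0.00196 = 71071.43 MPa
Convert to GPa: 71071.43 / 1000 = 71.07 GPa

71.07 GPa


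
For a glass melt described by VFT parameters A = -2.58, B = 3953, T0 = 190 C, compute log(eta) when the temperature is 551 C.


VFT equation: log(eta) = A + B / (T - T0)
  T - T0 = 551 - 190 = 361
  B / (T - T0) = 3953 / 361 = 10.95
  log(eta) = -2.58 + 10.95 = 8.37

8.37


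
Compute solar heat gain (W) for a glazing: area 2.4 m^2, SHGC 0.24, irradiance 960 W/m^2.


Solar heat gain: Q = Area * SHGC * Irradiance
  Q = 2.4 * 0.24 * 960 = 553 W

553 W


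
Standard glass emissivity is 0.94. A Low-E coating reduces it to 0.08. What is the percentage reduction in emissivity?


Percentage reduction = (1 - coated/uncoated) * 100
  Ratio = 0.08 / 0.94 = 0.0851
  Reduction = (1 - 0.0851) * 100 = 91.5%

91.5%


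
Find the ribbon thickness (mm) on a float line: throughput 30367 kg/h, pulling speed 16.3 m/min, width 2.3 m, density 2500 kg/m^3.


Ribbon cross-section from mass balance:
  Volume rate = throughput / density = 30367 / 2500 = 12.1468 m^3/h
  thickness = volume rate / (speed * 60 * width), i.e.
  thickness = throughput / (60 * speed * width * density) * 1000
  thickness = 30367 / (60 * 16.3 * 2.3 * 2500) * 1000 = 5.4 mm

5.4 mm


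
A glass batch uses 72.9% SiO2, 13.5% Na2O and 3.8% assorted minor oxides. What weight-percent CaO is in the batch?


Pieces sum to 100%:
  CaO = 100 - (SiO2 + Na2O + others)
  CaO = 100 - (72.9 + 13.5 + 3.8) = 9.8%

9.8%


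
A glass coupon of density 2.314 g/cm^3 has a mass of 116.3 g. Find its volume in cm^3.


Rearrange rho = m / V:
  V = m / rho
  V = 116.3 / 2.314 = 50.259 cm^3

50.259 cm^3


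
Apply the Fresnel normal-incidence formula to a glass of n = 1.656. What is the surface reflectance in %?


Fresnel reflectance at normal incidence:
  R = ((n - 1)/(n + 1))^2
  (n - 1)/(n + 1) = (1.656 - 1)/(1.656 + 1) = 0.246988
  R = 0.246988^2 = 0.0610031
  R(%) = 0.0610031 * 100 = 6.1%

6.1%


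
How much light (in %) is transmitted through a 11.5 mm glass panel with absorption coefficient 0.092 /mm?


Beer-Lambert law: T = exp(-alpha * thickness)
  exponent = -0.092 * 11.5 = -1.058
  T = exp(-1.058) = 0.3471
  Percentage = 0.3471 * 100 = 34.71%

34.71%


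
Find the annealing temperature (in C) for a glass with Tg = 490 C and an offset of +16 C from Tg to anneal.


The annealing temperature is Tg plus the offset:
  T_anneal = 490 + 16 = 506 C

506 C


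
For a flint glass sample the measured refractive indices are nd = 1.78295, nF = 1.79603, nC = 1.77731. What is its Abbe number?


Abbe number formula: Vd = (nd - 1) / (nF - nC)
  nd - 1 = 1.78295 - 1 = 0.78295
  nF - nC = 1.79603 - 1.77731 = 0.01872
  Vd = 0.78295 / 0.01872 = 41.82

41.82


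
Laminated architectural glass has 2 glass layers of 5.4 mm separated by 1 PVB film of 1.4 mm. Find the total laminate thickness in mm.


Total thickness = glass contribution + PVB contribution
  Glass: 2 * 5.4 = 10.8 mm
  PVB: 1 * 1.4 = 1.4 mm
  Total = 10.8 + 1.4 = 12.2 mm

12.2 mm


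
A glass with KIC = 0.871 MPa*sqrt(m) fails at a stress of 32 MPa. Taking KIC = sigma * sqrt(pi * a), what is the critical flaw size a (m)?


Rearrange KIC = sigma * sqrt(pi * a):
  sqrt(pi * a) = KIC / sigma
  sqrt(pi * a) = 0.871 / 32 = 0.027219
  a = (KIC / sigma)^2 / pi
  a = 0.027219^2 / pi = 0.0002358 m

0.0002358 m


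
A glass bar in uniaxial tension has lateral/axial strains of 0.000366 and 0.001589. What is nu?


Poisson's ratio: nu = lateral strain / axial strain
  nu = 0.000366 / 0.001589 = 0.2303

0.2303


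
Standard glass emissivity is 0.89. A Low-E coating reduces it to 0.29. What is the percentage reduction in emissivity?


Percentage reduction = (1 - coated/uncoated) * 100
  Ratio = 0.29 / 0.89 = 0.3258
  Reduction = (1 - 0.3258) * 100 = 67.4%

67.4%


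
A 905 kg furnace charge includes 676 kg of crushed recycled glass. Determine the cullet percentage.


Cullet ratio = (cullet mass / total batch mass) * 100
  Ratio = 676 / 905 * 100 = 74.7%

74.7%


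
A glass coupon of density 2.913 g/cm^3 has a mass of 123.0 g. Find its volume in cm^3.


Rearrange rho = m / V:
  V = m / rho
  V = 123.0 / 2.913 = 42.225 cm^3

42.225 cm^3


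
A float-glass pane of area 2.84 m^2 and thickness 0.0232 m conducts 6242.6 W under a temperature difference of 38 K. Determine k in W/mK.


Fourier's law rearranged: k = Q * t / (A * dT)
  Numerator = 6242.6 * 0.0232 = 144.82832
  Denominator = 2.84 * 38 = 107.92
  k = 144.82832 / 107.92 = 1.342 W/mK

1.342 W/mK


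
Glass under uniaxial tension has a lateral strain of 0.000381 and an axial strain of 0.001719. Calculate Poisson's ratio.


Poisson's ratio: nu = lateral strain / axial strain
  nu = 0.000381 / 0.001719 = 0.2216

0.2216


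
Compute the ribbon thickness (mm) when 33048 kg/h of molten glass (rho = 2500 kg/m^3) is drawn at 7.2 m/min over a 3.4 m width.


Ribbon cross-section from mass balance:
  Volume rate = throughput / density = 33048 / 2500 = 13.2192 m^3/h
  thickness = volume rate / (speed * 60 * width), i.e.
  thickness = throughput / (60 * speed * width * density) * 1000
  thickness = 33048 / (60 * 7.2 * 3.4 * 2500) * 1000 = 9.0 mm

9.0 mm


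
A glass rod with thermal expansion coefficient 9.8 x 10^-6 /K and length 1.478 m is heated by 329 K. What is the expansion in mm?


Thermal expansion formula: dL = alpha * L0 * dT
  dL = (9.8 x 10^-6) * 1.478 * 329 = 0.00476537 m
Convert to mm: 0.00476537 * 1000 = 4.7654 mm

4.7654 mm


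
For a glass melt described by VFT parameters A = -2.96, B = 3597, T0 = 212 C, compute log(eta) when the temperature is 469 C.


VFT equation: log(eta) = A + B / (T - T0)
  T - T0 = 469 - 212 = 257
  B / (T - T0) = 3597 / 257 = 13.996
  log(eta) = -2.96 + 13.996 = 11.036

11.036


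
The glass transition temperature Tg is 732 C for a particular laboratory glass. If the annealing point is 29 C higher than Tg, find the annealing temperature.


The annealing temperature is Tg plus the offset:
  T_anneal = 732 + 29 = 761 C

761 C


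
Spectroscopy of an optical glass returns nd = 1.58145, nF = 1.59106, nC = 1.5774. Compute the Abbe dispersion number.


Abbe number formula: Vd = (nd - 1) / (nF - nC)
  nd - 1 = 1.58145 - 1 = 0.58145
  nF - nC = 1.59106 - 1.5774 = 0.01366
  Vd = 0.58145 / 0.01366 = 42.57

42.57


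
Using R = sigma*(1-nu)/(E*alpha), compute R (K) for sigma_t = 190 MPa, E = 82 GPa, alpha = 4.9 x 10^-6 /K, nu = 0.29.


Thermal shock resistance: R = sigma * (1 - nu) / (E * alpha)
  Numerator = 190 * (1 - 0.29) = 134.9
  Denominator = 82 * 1000 * (4.9 x 10^-6) = 0.4018
  R = 134.9 / 0.4018 = 335.7 K

335.7 K


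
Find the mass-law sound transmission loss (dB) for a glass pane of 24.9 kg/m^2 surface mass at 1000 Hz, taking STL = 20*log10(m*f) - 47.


Mass law: STL = 20 * log10(m * f) - 47
  m * f = 24.9 * 1000 = 24900
  log10(24900) = 4.3962
  STL = 20 * 4.3962 - 47 = 87.924 - 47 = 40.9 dB

40.9 dB


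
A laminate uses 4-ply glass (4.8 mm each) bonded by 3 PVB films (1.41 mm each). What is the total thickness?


Total thickness = glass contribution + PVB contribution
  Glass: 4 * 4.8 = 19.2 mm
  PVB: 3 * 1.41 = 4.23 mm
  Total = 19.2 + 4.23 = 23.43 mm

23.43 mm


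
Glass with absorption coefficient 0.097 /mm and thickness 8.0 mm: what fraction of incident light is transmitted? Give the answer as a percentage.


Beer-Lambert law: T = exp(-alpha * thickness)
  exponent = -0.097 * 8.0 = -0.776
  T = exp(-0.776) = 0.4602
  Percentage = 0.4602 * 100 = 46.02%

46.02%


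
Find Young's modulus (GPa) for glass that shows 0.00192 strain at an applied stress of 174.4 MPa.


Young's modulus: E = stress / strain
  E = 174.4 MPa / 0.00192 = 90833.33 MPa
Convert to GPa: 90833.33 / 1000 = 90.83 GPa

90.83 GPa


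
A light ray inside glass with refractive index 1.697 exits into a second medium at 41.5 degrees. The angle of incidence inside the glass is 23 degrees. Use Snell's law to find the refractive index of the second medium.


Apply Snell's law: n1 * sin(theta1) = n2 * sin(theta2)
  n2 = n1 * sin(theta1) / sin(theta2)
  sin(23) = 0.390731
  sin(41.5) = 0.66262
  n2 = 1.697 * 0.390731 / 0.66262 = 1.0007

1.0007


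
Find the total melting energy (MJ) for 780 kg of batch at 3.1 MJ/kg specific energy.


Total energy = mass * specific energy
  E = 780 * 3.1 = 2418 MJ

2418 MJ


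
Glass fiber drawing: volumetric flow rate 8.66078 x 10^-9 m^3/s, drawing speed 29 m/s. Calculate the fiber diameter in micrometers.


Cross-sectional area from continuity:
  A = Q / v = 8.66078 x 10^-9 / 29 = 2.986476 x 10^-10 m^2
Diameter from circular cross-section:
  d = sqrt(4A / pi) * 10^6 (m -> um)
  d = sqrt(4 * 2.986476 x 10^-10 / pi) * 10^6 = 19.5 um

19.5 um


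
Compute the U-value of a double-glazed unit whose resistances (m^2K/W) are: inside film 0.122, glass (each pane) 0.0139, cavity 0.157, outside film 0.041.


Total thermal resistance (series):
  R_total = R_in + R_glass + R_air + R_glass + R_out
  R_total = 0.122 + 0.0139 + 0.157 + 0.0139 + 0.041 = 0.3478 m^2K/W
U-value = 1 / R_total = 1 / 0.3478 = 2.875 W/m^2K

2.875 W/m^2K


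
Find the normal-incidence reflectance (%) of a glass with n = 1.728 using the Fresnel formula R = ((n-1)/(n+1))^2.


Fresnel reflectance at normal incidence:
  R = ((n - 1)/(n + 1))^2
  (n - 1)/(n + 1) = (1.728 - 1)/(1.728 + 1) = 0.266862
  R = 0.266862^2 = 0.0712153
  R(%) = 0.0712153 * 100 = 7.122%

7.122%


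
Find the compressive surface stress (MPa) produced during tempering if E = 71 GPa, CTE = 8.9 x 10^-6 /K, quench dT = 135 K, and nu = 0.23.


Tempering stress: sigma = E * alpha * dT / (1 - nu)
  E (MPa) = 71 * 1000 = 71000
  Numerator = 71000 * (8.9 x 10^-6) * 135 = 85.3065
  Denominator = 1 - 0.23 = 0.77
  sigma = 85.3065 / 0.77 = 110.8 MPa

110.8 MPa


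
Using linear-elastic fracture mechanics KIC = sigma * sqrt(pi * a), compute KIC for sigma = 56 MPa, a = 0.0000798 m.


Fracture toughness: KIC = sigma * sqrt(pi * a)
  pi * a = pi * 0.0000798 = 0.000250699
  sqrt(pi * a) = 0.015833
  KIC = 56 * 0.015833 = 0.887 MPa*sqrt(m)

0.887 MPa*sqrt(m)


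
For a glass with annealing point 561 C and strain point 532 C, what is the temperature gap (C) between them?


Gap = T_anneal - T_strain:
  gap = 561 - 532 = 29 C

29 C


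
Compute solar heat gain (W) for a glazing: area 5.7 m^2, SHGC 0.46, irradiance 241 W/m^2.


Solar heat gain: Q = Area * SHGC * Irradiance
  Q = 5.7 * 0.46 * 241 = 631.9 W

631.9 W


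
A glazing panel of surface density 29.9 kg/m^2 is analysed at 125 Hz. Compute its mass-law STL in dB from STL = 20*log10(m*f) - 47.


Mass law: STL = 20 * log10(m * f) - 47
  m * f = 29.9 * 125 = 3737.5
  log10(3737.5) = 3.57258
  STL = 20 * 3.57258 - 47 = 71.4516 - 47 = 24.5 dB

24.5 dB


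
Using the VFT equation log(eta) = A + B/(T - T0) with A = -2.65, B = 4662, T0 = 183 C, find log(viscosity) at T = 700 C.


VFT equation: log(eta) = A + B / (T - T0)
  T - T0 = 700 - 183 = 517
  B / (T - T0) = 4662 / 517 = 9.017
  log(eta) = -2.65 + 9.017 = 6.367

6.367


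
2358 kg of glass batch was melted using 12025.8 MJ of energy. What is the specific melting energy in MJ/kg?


Rearrange E = m * s for s:
  s = E / m
  s = 12025.8 / 2358 = 5.1 MJ/kg

5.1 MJ/kg


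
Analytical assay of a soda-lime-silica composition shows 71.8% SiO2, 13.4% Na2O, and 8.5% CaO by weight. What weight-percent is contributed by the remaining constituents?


Sum the three major oxides:
  SiO2 + Na2O + CaO = 71.8 + 13.4 + 8.5 = 93.7%
Subtract from 100%:
  Others = 100 - 93.7 = 6.3%

6.3%


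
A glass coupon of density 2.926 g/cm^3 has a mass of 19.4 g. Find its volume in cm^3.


Rearrange rho = m / V:
  V = m / rho
  V = 19.4 / 2.926 = 6.63 cm^3

6.63 cm^3


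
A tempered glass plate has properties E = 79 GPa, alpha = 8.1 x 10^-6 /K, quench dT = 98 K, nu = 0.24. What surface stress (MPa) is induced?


Tempering stress: sigma = E * alpha * dT / (1 - nu)
  E (MPa) = 79 * 1000 = 79000
  Numerator = 79000 * (8.1 x 10^-6) * 98 = 62.7102
  Denominator = 1 - 0.24 = 0.76
  sigma = 62.7102 / 0.76 = 82.5 MPa

82.5 MPa


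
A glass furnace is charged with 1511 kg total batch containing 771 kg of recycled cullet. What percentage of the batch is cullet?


Cullet ratio = (cullet mass / total batch mass) * 100
  Ratio = 771 / 1511 * 100 = 51.03%

51.03%


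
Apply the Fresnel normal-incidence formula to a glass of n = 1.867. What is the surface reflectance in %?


Fresnel reflectance at normal incidence:
  R = ((n - 1)/(n + 1))^2
  (n - 1)/(n + 1) = (1.867 - 1)/(1.867 + 1) = 0.302407
  R = 0.302407^2 = 0.09145
  R(%) = 0.09145 * 100 = 9.145%

9.145%


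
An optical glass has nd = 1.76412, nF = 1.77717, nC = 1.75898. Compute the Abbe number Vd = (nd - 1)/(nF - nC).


Abbe number formula: Vd = (nd - 1) / (nF - nC)
  nd - 1 = 1.76412 - 1 = 0.76412
  nF - nC = 1.77717 - 1.75898 = 0.01819
  Vd = 0.76412 / 0.01819 = 42.01

42.01


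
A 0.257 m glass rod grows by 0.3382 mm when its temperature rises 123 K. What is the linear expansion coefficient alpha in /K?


Rearrange dL = alpha * L0 * dT for alpha:
  alpha = dL / (L0 * dT)
  alpha = (0.3382 / 1000) / (0.257 * 123) = 0.000010699 /K = 1.0699 x 10^-5 /K

1.0699 x 10^-5 /K


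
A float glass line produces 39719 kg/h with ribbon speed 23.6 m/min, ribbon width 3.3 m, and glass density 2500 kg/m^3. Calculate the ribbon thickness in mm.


Ribbon cross-section from mass balance:
  Volume rate = throughput / density = 39719 / 2500 = 15.8876 m^3/h
  thickness = volume rate / (speed * 60 * width), i.e.
  thickness = throughput / (60 * speed * width * density) * 1000
  thickness = 39719 / (60 * 23.6 * 3.3 * 2500) * 1000 = 3.4 mm

3.4 mm


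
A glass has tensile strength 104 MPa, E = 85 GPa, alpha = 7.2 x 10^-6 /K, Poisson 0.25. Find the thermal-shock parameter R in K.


Thermal shock resistance: R = sigma * (1 - nu) / (E * alpha)
  Numerator = 104 * (1 - 0.25) = 78.0
  Denominator = 85 * 1000 * (7.2 x 10^-6) = 0.612
  R = 78.0 / 0.612 = 127.5 K

127.5 K


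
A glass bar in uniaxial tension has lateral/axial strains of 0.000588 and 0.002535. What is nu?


Poisson's ratio: nu = lateral strain / axial strain
  nu = 0.000588 / 0.002535 = 0.232

0.232


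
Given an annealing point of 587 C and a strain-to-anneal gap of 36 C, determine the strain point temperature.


Strain point = annealing point - difference:
  T_strain = 587 - 36 = 551 C

551 C


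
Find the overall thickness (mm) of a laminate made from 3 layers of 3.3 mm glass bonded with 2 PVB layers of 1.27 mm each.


Total thickness = glass contribution + PVB contribution
  Glass: 3 * 3.3 = 9.9 mm
  PVB: 2 * 1.27 = 2.54 mm
  Total = 9.9 + 2.54 = 12.44 mm

12.44 mm


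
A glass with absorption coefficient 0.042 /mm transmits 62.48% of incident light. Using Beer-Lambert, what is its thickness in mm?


Rearrange T = exp(-alpha * thickness):
  thickness = -ln(T) / alpha
  T = 62.48/100 = 0.6248
  ln(T) = -0.47032
  -ln(T) = 0.47032
  thickness = 0.47032 / 0.042 = 11.2 mm

11.2 mm


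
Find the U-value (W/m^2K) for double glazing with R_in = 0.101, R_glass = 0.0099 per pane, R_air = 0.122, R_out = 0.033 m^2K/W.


Total thermal resistance (series):
  R_total = R_in + R_glass + R_air + R_glass + R_out
  R_total = 0.101 + 0.0099 + 0.122 + 0.0099 + 0.033 = 0.2758 m^2K/W
U-value = 1 / R_total = 1 / 0.2758 = 3.626 W/m^2K

3.626 W/m^2K


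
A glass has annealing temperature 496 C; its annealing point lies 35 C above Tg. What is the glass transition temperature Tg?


Rearrange T_anneal = Tg + offset for Tg:
  Tg = T_anneal - offset = 496 - 35 = 461 C

461 C


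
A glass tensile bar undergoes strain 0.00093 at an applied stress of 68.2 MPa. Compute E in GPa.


Young's modulus: E = stress / strain
  E = 68.2 MPa / 0.00093 = 73333.33 MPa
Convert to GPa: 73333.33 / 1000 = 73.33 GPa

73.33 GPa


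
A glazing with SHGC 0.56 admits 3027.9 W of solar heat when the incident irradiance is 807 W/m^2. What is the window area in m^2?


Rearrange Q = Area * SHGC * Irradiance:
  Area = Q / (SHGC * Irradiance)
  Area = 3027.9 / (0.56 * 807) = 6.7 m^2

6.7 m^2


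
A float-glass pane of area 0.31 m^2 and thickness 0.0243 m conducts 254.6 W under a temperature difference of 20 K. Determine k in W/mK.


Fourier's law rearranged: k = Q * t / (A * dT)
  Numerator = 254.6 * 0.0243 = 6.18678
  Denominator = 0.31 * 20 = 6.2
  k = 6.18678 / 6.2 = 0.998 W/mK

0.998 W/mK


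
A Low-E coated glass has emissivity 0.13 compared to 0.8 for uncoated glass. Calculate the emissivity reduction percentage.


Percentage reduction = (1 - coated/uncoated) * 100
  Ratio = 0.13 / 0.8 = 0.1625
  Reduction = (1 - 0.1625) * 100 = 83.8%

83.8%


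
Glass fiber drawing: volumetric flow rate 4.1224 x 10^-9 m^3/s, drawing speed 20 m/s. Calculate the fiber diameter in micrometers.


Cross-sectional area from continuity:
  A = Q / v = 4.1224 x 10^-9 / 20 = 2.0612 x 10^-10 m^2
Diameter from circular cross-section:
  d = sqrt(4A / pi) * 10^6 (m -> um)
  d = sqrt(4 * 2.0612 x 10^-10 / pi) * 10^6 = 16.2 um

16.2 um


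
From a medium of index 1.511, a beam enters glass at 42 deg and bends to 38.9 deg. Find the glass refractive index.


Apply Snell's law: n1 * sin(theta1) = n2 * sin(theta2)
  n2 = n1 * sin(theta1) / sin(theta2)
  sin(42) = 0.669131
  sin(38.9) = 0.627963
  n2 = 1.511 * 0.669131 / 0.627963 = 1.6101

1.6101


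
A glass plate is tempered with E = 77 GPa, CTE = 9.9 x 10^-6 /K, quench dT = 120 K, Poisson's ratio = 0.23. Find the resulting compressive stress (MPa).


Tempering stress: sigma = E * alpha * dT / (1 - nu)
  E (MPa) = 77 * 1000 = 77000
  Numerator = 77000 * (9.9 x 10^-6) * 120 = 91.476
  Denominator = 1 - 0.23 = 0.77
  sigma = 91.476 / 0.77 = 118.8 MPa

118.8 MPa


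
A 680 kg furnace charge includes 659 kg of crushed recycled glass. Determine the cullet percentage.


Cullet ratio = (cullet mass / total batch mass) * 100
  Ratio = 659 / 680 * 100 = 96.91%

96.91%


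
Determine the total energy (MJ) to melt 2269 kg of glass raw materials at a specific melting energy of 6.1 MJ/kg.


Total energy = mass * specific energy
  E = 2269 * 6.1 = 13840.9 MJ

13840.9 MJ


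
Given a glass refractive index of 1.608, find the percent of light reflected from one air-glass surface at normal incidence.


Fresnel reflectance at normal incidence:
  R = ((n - 1)/(n + 1))^2
  (n - 1)/(n + 1) = (1.608 - 1)/(1.608 + 1) = 0.233129
  R = 0.233129^2 = 0.0543491
  R(%) = 0.0543491 * 100 = 5.435%

5.435%


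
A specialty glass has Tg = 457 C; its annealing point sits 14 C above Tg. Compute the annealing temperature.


The annealing temperature is Tg plus the offset:
  T_anneal = 457 + 14 = 471 C

471 C


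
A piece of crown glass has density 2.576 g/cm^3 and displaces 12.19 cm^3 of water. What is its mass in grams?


Rearrange rho = m / V:
  m = rho * V
  m = 2.576 * 12.19 = 31.401 g

31.401 g


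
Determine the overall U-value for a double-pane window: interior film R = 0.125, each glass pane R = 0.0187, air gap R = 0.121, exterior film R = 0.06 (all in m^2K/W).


Total thermal resistance (series):
  R_total = R_in + R_glass + R_air + R_glass + R_out
  R_total = 0.125 + 0.0187 + 0.121 + 0.0187 + 0.06 = 0.3434 m^2K/W
U-value = 1 / R_total = 1 / 0.3434 = 2.912 W/m^2K

2.912 W/m^2K


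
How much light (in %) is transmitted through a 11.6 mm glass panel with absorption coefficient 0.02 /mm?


Beer-Lambert law: T = exp(-alpha * thickness)
  exponent = -0.02 * 11.6 = -0.232
  T = exp(-0.232) = 0.7929
  Percentage = 0.7929 * 100 = 79.29%

79.29%


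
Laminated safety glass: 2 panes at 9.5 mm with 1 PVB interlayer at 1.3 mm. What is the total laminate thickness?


Total thickness = glass contribution + PVB contribution
  Glass: 2 * 9.5 = 19.0 mm
  PVB: 1 * 1.3 = 1.3 mm
  Total = 19.0 + 1.3 = 20.3 mm

20.3 mm


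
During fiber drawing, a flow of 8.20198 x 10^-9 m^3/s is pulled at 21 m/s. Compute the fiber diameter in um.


Cross-sectional area from continuity:
  A = Q / v = 8.20198 x 10^-9 / 21 = 3.905705 x 10^-10 m^2
Diameter from circular cross-section:
  d = sqrt(4A / pi) * 10^6 (m -> um)
  d = sqrt(4 * 3.905705 x 10^-10 / pi) * 10^6 = 22.3 um

22.3 um


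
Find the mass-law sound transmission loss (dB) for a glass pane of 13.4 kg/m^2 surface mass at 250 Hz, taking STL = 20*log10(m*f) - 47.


Mass law: STL = 20 * log10(m * f) - 47
  m * f = 13.4 * 250 = 3350
  log10(3350) = 3.52504
  STL = 20 * 3.52504 - 47 = 70.5008 - 47 = 23.5 dB

23.5 dB


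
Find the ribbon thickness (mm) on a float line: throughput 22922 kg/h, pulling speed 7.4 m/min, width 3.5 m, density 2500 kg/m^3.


Ribbon cross-section from mass balance:
  Volume rate = throughput / density = 22922 / 2500 = 9.1688 m^3/h
  thickness = volume rate / (speed * 60 * width), i.e.
  thickness = throughput / (60 * speed * width * density) * 1000
  thickness = 22922 / (60 * 7.4 * 3.5 * 2500) * 1000 = 5.9 mm

5.9 mm


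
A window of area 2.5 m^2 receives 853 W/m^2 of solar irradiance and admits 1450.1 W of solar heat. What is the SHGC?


Rearrange Q = Area * SHGC * Irradiance:
  SHGC = Q / (Area * Irradiance)
  SHGC = 1450.1 / (2.5 * 853) = 0.68

0.68


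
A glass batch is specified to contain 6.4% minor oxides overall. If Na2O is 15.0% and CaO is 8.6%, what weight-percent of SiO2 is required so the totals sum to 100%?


Known pieces sum to 100%:
  SiO2 = 100 - (others + Na2O + CaO)
  SiO2 = 100 - (6.4 + 15.0 + 8.6) = 70.0%

70.0%


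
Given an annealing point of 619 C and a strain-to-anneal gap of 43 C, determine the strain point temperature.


Strain point = annealing point - difference:
  T_strain = 619 - 43 = 576 C

576 C


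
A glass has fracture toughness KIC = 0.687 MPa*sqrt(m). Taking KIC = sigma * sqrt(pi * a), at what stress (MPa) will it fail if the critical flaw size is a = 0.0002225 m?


Rearrange KIC = sigma * sqrt(pi * a):
  sigma = KIC / sqrt(pi * a)
  sqrt(pi * 0.0002225) = 0.026439
  sigma = 0.687 / 0.026439 = 25.98 MPa

25.98 MPa


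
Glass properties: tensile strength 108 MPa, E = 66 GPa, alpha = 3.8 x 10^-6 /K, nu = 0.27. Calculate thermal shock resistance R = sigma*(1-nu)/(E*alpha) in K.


Thermal shock resistance: R = sigma * (1 - nu) / (E * alpha)
  Numerator = 108 * (1 - 0.27) = 78.84
  Denominator = 66 * 1000 * (3.8 x 10^-6) = 0.2508
  R = 78.84 / 0.2508 = 314.4 K

314.4 K


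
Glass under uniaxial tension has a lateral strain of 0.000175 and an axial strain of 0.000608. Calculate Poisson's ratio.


Poisson's ratio: nu = lateral strain / axial strain
  nu = 0.000175 / 0.000608 = 0.2878

0.2878


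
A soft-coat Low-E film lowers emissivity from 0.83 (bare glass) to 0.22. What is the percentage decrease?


Percentage reduction = (1 - coated/uncoated) * 100
  Ratio = 0.22 / 0.83 = 0.2651
  Reduction = (1 - 0.2651) * 100 = 73.5%

73.5%


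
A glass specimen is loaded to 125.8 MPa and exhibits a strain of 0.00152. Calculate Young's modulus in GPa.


Young's modulus: E = stress / strain
  E = 125.8 MPa / 0.00152 = 82763.16 MPa
Convert to GPa: 82763.16 / 1000 = 82.76 GPa

82.76 GPa


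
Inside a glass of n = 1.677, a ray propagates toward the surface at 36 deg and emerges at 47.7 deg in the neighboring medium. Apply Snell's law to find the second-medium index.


Apply Snell's law: n1 * sin(theta1) = n2 * sin(theta2)
  n2 = n1 * sin(theta1) / sin(theta2)
  sin(36) = 0.587785
  sin(47.7) = 0.739631
  n2 = 1.677 * 0.587785 / 0.739631 = 1.3327

1.3327


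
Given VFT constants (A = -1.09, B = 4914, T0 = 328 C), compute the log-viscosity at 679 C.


VFT equation: log(eta) = A + B / (T - T0)
  T - T0 = 679 - 328 = 351
  B / (T - T0) = 4914 / 351 = 14.0
  log(eta) = -1.09 + 14.0 = 12.91

12.91


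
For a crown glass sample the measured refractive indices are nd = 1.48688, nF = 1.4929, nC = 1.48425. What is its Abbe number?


Abbe number formula: Vd = (nd - 1) / (nF - nC)
  nd - 1 = 1.48688 - 1 = 0.48688
  nF - nC = 1.4929 - 1.48425 = 0.00865
  Vd = 0.48688 / 0.00865 = 56.29

56.29


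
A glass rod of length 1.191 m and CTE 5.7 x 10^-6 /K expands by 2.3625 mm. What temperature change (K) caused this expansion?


Rearrange dL = alpha * L0 * dT for dT:
  dT = dL / (alpha * L0)
  dL (m) = 2.3625 / 1000 = 0.0023625
  dT = 0.0023625 / ((5.7 x 10^-6) * 1.191) = 348.0 K

348.0 K


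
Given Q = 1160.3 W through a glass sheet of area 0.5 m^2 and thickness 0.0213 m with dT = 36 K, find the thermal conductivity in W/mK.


Fourier's law rearranged: k = Q * t / (A * dT)
  Numerator = 1160.3 * 0.0213 = 24.71439
  Denominator = 0.5 * 36 = 18.0
  k = 24.71439 / 18.0 = 1.373 W/mK

1.373 W/mK


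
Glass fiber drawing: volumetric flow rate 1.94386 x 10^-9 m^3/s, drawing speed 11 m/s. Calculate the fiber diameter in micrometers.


Cross-sectional area from continuity:
  A = Q / v = 1.94386 x 10^-9 / 11 = 1.767145 x 10^-10 m^2
Diameter from circular cross-section:
  d = sqrt(4A / pi) * 10^6 (m -> um)
  d = sqrt(4 * 1.767145 x 10^-10 / pi) * 10^6 = 15.0 um

15.0 um


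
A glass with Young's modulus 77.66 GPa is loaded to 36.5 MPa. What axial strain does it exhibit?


Rearrange E = sigma / epsilon:
  epsilon = sigma / E
  E (MPa) = 77.66 * 1000 = 77660
  epsilon = 36.5 / 77660 = 0.00047

0.00047


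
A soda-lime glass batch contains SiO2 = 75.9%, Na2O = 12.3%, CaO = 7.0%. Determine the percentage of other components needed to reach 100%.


Sum the three major oxides:
  SiO2 + Na2O + CaO = 75.9 + 12.3 + 7.0 = 95.2%
Subtract from 100%:
  Others = 100 - 95.2 = 4.8%

4.8%


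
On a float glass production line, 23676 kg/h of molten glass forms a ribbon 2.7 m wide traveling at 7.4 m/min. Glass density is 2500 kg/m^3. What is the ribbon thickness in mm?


Ribbon cross-section from mass balance:
  Volume rate = throughput / density = 23676 / 2500 = 9.4704 m^3/h
  thickness = volume rate / (speed * 60 * width), i.e.
  thickness = throughput / (60 * speed * width * density) * 1000
  thickness = 23676 / (60 * 7.4 * 2.7 * 2500) * 1000 = 7.9 mm

7.9 mm


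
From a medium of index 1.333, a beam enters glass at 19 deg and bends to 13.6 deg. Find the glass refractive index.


Apply Snell's law: n1 * sin(theta1) = n2 * sin(theta2)
  n2 = n1 * sin(theta1) / sin(theta2)
  sin(19) = 0.325568
  sin(13.6) = 0.235142
  n2 = 1.333 * 0.325568 / 0.235142 = 1.8456

1.8456


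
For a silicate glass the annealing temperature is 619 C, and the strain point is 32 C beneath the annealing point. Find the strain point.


Strain point = annealing point - difference:
  T_strain = 619 - 32 = 587 C

587 C


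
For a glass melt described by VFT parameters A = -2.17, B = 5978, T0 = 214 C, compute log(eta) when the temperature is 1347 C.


VFT equation: log(eta) = A + B / (T - T0)
  T - T0 = 1347 - 214 = 1133
  B / (T - T0) = 5978 / 1133 = 5.276
  log(eta) = -2.17 + 5.276 = 3.106

3.106


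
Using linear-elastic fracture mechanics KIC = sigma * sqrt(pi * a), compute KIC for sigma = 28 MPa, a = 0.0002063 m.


Fracture toughness: KIC = sigma * sqrt(pi * a)
  pi * a = pi * 0.0002063 = 0.000648111
  sqrt(pi * a) = 0.025458
  KIC = 28 * 0.025458 = 0.713 MPa*sqrt(m)

0.713 MPa*sqrt(m)


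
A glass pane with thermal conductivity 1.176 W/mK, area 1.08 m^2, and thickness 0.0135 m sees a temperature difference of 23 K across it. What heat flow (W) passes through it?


Fourier's law: Q = k * A * dT / t
  Q = 1.176 * 1.08 * 23 / 0.0135
  Q = 29.21184 / 0.0135 = 2163.8 W

2163.8 W


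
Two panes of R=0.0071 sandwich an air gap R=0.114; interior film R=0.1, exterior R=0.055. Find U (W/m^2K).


Total thermal resistance (series):
  R_total = R_in + R_glass + R_air + R_glass + R_out
  R_total = 0.1 + 0.0071 + 0.114 + 0.0071 + 0.055 = 0.2832 m^2K/W
U-value = 1 / R_total = 1 / 0.2832 = 3.531 W/m^2K

3.531 W/m^2K


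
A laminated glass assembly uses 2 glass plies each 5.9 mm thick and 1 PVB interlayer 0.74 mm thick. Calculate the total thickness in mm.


Total thickness = glass contribution + PVB contribution
  Glass: 2 * 5.9 = 11.8 mm
  PVB: 1 * 0.74 = 0.74 mm
  Total = 11.8 + 0.74 = 12.54 mm

12.54 mm
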